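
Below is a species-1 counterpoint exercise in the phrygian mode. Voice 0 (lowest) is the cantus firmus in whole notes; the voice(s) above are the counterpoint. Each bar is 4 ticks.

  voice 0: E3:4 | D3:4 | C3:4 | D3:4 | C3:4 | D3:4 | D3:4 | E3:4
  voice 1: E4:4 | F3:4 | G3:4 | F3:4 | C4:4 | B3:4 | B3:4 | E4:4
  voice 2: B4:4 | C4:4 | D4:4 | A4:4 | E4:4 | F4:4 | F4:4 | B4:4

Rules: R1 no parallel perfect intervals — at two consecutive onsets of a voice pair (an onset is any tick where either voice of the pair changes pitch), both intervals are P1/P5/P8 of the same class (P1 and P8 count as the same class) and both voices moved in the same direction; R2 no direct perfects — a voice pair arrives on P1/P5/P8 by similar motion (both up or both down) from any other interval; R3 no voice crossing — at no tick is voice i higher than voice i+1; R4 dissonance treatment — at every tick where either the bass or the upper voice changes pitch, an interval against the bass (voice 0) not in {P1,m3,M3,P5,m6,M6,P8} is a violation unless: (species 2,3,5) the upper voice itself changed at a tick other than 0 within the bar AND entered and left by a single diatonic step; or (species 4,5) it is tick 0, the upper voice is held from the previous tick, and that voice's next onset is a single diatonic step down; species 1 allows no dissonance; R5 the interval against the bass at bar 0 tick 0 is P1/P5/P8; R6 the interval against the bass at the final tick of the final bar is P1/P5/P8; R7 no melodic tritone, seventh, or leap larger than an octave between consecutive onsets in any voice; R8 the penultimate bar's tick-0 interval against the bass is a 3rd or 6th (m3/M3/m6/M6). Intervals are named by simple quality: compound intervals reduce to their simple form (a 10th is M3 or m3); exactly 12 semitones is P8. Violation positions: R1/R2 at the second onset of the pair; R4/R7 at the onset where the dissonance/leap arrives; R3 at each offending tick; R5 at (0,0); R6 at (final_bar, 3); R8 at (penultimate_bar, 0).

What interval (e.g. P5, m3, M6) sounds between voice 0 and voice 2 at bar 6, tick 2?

voice 0=D3 voice 2=F4 -> m3

m3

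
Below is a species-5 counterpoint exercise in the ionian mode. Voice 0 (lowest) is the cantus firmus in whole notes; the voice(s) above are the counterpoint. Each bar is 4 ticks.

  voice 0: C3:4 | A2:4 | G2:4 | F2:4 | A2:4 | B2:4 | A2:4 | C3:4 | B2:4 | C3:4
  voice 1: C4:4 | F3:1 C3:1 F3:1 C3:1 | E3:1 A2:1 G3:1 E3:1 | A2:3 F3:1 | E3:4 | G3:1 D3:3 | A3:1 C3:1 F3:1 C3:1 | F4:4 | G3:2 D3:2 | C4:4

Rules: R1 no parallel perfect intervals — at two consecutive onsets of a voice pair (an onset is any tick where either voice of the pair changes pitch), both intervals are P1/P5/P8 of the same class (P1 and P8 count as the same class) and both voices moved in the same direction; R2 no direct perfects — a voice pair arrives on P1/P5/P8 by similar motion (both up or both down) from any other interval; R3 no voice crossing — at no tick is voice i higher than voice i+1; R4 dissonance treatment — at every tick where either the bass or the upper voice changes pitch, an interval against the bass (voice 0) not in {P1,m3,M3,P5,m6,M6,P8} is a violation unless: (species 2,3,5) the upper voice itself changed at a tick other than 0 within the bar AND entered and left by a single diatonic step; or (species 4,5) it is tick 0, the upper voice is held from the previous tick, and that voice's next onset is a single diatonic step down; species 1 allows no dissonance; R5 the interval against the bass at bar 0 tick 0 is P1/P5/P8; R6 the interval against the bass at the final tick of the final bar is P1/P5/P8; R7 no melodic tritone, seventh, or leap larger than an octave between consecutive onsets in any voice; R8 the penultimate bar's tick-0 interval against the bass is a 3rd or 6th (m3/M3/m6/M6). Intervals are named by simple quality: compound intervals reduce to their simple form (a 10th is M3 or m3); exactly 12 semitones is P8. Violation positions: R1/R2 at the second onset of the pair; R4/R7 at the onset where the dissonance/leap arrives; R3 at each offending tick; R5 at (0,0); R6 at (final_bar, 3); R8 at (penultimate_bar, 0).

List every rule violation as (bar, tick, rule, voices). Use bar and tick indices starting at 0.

(2, 1, R4, (0, 1))
(2, 2, R7, (1,))
(7, 0, R4, (0, 1))
(7, 0, R7, (1,))
(8, 0, R7, (1,))
(9, 0, R2, (0, 1))
(9, 0, R7, (1,))

bar 0: v0=C3 v1=C4 downbeat P8
bar 1: v0=A2 v1=F3 downbeat m6
bar 2: v0=G2 v1=E3 downbeat M6
bar 3: v0=F2 v1=A2 downbeat M3
bar 4: v0=A2 v1=E3 downbeat P5
bar 5: v0=B2 v1=G3 downbeat m6
bar 6: v0=A2 v1=A3 downbeat P8
bar 7: v0=C3 v1=F4 downbeat P4
bar 8: v0=B2 v1=G3 downbeat m6
bar 9: v0=C3 v1=C4 downbeat P8
  -> R4 @ bar 2 tick 1 v(0, 1): G2/A2 M2 untreated
  -> R7 @ bar 2 tick 2 v(1,): A2->G3 leap 10st
  -> R4 @ bar 7 tick 0 v(0, 1): C3/F4 P4 untreated
  -> R7 @ bar 7 tick 0 v(1,): C3->F4 leap 17st
  -> R7 @ bar 8 tick 0 v(1,): F4->G3 leap 10st
  -> R2 @ bar 9 tick 0 v(0, 1): B2/D3 m3 -> C3/C4 P8 similar
  -> R7 @ bar 9 tick 0 v(1,): D3->C4 leap 10st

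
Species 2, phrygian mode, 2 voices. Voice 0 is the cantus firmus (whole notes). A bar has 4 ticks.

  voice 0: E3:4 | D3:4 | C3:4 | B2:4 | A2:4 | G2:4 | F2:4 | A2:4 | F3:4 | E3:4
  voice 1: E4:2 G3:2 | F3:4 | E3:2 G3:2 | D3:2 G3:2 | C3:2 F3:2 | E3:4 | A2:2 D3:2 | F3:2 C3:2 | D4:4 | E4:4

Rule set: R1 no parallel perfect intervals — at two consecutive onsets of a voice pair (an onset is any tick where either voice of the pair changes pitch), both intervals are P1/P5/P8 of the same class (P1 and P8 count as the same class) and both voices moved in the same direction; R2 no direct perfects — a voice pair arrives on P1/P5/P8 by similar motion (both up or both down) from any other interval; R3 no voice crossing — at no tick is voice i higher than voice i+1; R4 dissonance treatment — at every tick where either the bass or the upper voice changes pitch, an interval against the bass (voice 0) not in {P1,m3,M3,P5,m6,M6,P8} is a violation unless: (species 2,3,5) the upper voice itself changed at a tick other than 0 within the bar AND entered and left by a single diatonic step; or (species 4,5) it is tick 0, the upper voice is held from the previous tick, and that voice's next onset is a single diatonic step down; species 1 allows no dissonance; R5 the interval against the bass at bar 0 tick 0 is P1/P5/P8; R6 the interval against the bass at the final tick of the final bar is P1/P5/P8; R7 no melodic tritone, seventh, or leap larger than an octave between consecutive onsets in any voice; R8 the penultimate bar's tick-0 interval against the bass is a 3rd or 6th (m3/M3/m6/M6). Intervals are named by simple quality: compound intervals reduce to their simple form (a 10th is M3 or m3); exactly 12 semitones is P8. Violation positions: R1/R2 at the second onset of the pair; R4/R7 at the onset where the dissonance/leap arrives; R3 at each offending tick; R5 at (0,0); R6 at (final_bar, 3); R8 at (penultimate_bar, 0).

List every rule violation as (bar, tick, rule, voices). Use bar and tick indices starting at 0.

(8, 0, R7, (1,))

bar 0: v0=E3 v1=E4 downbeat P8
bar 1: v0=D3 v1=F3 downbeat m3
bar 2: v0=C3 v1=E3 downbeat M3
bar 3: v0=B2 v1=D3 downbeat m3
bar 4: v0=A2 v1=C3 downbeat m3
bar 5: v0=G2 v1=E3 downbeat M6
bar 6: v0=F2 v1=A2 downbeat M3
bar 7: v0=A2 v1=F3 downbeat m6
bar 8: v0=F3 v1=D4 downbeat M6
bar 9: v0=E3 v1=E4 downbeat P8
  -> R7 @ bar 8 tick 0 v(1,): C3->D4 leap 14st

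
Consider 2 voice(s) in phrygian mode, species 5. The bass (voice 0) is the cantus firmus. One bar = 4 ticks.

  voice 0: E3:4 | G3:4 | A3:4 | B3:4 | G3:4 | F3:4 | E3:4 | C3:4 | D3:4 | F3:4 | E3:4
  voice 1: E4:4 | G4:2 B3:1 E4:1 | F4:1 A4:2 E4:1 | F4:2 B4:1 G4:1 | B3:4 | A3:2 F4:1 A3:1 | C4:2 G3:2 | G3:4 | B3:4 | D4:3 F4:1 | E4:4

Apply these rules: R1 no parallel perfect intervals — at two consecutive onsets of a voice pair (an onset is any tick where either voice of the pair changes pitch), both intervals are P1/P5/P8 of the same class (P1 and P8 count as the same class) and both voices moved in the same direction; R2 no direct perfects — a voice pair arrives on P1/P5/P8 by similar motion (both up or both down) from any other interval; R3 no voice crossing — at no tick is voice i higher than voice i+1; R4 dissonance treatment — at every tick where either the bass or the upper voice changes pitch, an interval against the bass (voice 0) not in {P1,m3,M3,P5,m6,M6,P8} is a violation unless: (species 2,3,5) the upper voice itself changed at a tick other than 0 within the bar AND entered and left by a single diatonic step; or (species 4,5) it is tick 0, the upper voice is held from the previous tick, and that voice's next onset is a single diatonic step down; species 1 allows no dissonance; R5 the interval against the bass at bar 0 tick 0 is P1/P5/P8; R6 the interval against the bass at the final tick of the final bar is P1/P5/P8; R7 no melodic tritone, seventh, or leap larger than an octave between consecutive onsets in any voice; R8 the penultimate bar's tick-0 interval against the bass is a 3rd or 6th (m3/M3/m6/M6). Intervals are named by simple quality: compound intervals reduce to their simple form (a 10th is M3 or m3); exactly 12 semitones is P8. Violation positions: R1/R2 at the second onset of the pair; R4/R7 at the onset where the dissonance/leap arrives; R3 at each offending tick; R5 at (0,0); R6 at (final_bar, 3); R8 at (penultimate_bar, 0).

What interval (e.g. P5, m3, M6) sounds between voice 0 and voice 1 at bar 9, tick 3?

voice 0=F3 voice 1=F4 -> P8

P8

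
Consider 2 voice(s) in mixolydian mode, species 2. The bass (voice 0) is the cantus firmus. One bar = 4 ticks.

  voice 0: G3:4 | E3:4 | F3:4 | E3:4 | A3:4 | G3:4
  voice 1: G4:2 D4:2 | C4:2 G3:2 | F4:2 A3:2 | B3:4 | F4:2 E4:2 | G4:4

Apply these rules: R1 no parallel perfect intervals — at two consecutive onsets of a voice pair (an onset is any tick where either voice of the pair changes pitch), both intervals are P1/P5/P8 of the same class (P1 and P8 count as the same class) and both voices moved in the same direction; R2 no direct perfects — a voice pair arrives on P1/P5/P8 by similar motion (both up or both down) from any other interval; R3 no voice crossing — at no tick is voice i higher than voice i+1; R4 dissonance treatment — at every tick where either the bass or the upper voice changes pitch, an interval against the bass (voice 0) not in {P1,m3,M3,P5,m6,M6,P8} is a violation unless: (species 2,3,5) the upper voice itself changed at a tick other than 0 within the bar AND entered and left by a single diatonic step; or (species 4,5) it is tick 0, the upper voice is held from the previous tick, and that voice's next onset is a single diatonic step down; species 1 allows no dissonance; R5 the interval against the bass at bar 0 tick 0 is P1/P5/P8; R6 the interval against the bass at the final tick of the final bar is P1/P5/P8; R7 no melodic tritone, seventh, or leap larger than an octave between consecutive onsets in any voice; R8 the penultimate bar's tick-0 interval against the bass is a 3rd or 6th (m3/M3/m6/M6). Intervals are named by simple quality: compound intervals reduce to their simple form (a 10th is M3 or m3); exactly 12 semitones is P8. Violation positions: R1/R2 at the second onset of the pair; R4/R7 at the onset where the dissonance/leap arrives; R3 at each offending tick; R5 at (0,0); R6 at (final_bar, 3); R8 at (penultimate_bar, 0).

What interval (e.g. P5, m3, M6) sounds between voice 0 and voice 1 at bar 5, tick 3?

P8

voice 0=G3 voice 1=G4 -> P8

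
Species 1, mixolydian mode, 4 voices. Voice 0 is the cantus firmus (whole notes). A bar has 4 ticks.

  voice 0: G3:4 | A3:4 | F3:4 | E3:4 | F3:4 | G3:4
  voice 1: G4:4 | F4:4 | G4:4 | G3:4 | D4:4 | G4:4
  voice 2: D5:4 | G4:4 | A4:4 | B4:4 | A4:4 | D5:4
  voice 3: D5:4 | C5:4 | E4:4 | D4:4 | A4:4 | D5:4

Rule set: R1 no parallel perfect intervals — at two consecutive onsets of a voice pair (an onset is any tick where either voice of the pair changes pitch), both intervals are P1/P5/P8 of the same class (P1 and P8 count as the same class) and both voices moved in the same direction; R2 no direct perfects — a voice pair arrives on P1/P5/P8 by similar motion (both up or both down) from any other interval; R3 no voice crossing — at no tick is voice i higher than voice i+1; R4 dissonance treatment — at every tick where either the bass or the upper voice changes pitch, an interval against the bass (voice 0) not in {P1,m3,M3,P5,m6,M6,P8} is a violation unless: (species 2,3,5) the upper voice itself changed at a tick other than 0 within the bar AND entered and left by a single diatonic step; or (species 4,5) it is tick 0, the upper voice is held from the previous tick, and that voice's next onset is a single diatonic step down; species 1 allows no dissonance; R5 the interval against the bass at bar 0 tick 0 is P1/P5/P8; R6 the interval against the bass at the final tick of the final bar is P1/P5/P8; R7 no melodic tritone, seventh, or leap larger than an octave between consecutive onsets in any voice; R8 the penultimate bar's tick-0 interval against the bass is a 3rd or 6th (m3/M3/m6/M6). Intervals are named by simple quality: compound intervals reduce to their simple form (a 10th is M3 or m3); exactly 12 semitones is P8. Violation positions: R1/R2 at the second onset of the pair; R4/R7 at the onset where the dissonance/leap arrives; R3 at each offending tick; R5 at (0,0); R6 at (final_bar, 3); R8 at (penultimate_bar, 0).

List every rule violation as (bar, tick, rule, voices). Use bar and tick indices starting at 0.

bar 0: v0=G3 v1=G4 v2=D5 v3=D5 downbeat P5
bar 1: v0=A3 v1=F4 v2=G4 v3=C5 downbeat m3
bar 2: v0=F3 v1=G4 v2=A4 v3=E4 downbeat M7
bar 3: v0=E3 v1=G3 v2=B4 v3=D4 downbeat m7
bar 4: v0=F3 v1=D4 v2=A4 v3=A4 downbeat M3
bar 5: v0=G3 v1=G4 v2=D5 v3=D5 downbeat P5
  -> R1 @ bar 1 tick 0 v(1, 3): G4/D5 P5 -> F4/C5 P5 similar
  -> R4 @ bar 1 tick 0 v(0, 2): A3/G4 m7 untreated
  -> R3 @ bar 2 tick 0 v(2, 3): A4 above E4
  -> R4 @ bar 2 tick 0 v(0, 1): F3/G4 M2 untreated
  -> R4 @ bar 2 tick 0 v(0, 3): F3/E4 M7 untreated
  -> R3 @ bar 2 tick 1 v(2, 3): A4 above E4
  -> R3 @ bar 2 tick 2 v(2, 3): A4 above E4
  -> R3 @ bar 2 tick 3 v(2, 3): A4 above E4
  -> R2 @ bar 3 tick 0 v(1, 3): G4/E4 m3 -> G3/D4 P5 similar
  -> R3 @ bar 3 tick 0 v(2, 3): B4 above D4
  -> R4 @ bar 3 tick 0 v(0, 3): E3/D4 m7 untreated
  -> R3 @ bar 3 tick 1 v(2, 3): B4 above D4
  -> R3 @ bar 3 tick 2 v(2, 3): B4 above D4
  -> R3 @ bar 3 tick 3 v(2, 3): B4 above D4
  -> R1 @ bar 4 tick 0 v(1, 3): G3/D4 P5 -> D4/A4 P5 similar
  -> R1 @ bar 5 tick 0 v(1, 2): D4/A4 P5 -> G4/D5 P5 similar
  -> R1 @ bar 5 tick 0 v(1, 3): D4/A4 P5 -> G4/D5 P5 similar
  -> R1 @ bar 5 tick 0 v(2, 3): A4/A4 P1 -> D5/D5 P1 similar
  -> R2 @ bar 5 tick 0 v(0, 1): F3/D4 M6 -> G3/G4 P8 similar
  -> R2 @ bar 5 tick 0 v(0, 2): F3/A4 M3 -> G3/D5 P5 similar
  -> R2 @ bar 5 tick 0 v(0, 3): F3/A4 M3 -> G3/D5 P5 similar

(1, 0, R1, (1, 3))
(1, 0, R4, (0, 2))
(2, 0, R3, (2, 3))
(2, 0, R4, (0, 1))
(2, 0, R4, (0, 3))
(2, 1, R3, (2, 3))
(2, 2, R3, (2, 3))
(2, 3, R3, (2, 3))
(3, 0, R2, (1, 3))
(3, 0, R3, (2, 3))
(3, 0, R4, (0, 3))
(3, 1, R3, (2, 3))
(3, 2, R3, (2, 3))
(3, 3, R3, (2, 3))
(4, 0, R1, (1, 3))
(5, 0, R1, (1, 2))
(5, 0, R1, (1, 3))
(5, 0, R1, (2, 3))
(5, 0, R2, (0, 1))
(5, 0, R2, (0, 2))
(5, 0, R2, (0, 3))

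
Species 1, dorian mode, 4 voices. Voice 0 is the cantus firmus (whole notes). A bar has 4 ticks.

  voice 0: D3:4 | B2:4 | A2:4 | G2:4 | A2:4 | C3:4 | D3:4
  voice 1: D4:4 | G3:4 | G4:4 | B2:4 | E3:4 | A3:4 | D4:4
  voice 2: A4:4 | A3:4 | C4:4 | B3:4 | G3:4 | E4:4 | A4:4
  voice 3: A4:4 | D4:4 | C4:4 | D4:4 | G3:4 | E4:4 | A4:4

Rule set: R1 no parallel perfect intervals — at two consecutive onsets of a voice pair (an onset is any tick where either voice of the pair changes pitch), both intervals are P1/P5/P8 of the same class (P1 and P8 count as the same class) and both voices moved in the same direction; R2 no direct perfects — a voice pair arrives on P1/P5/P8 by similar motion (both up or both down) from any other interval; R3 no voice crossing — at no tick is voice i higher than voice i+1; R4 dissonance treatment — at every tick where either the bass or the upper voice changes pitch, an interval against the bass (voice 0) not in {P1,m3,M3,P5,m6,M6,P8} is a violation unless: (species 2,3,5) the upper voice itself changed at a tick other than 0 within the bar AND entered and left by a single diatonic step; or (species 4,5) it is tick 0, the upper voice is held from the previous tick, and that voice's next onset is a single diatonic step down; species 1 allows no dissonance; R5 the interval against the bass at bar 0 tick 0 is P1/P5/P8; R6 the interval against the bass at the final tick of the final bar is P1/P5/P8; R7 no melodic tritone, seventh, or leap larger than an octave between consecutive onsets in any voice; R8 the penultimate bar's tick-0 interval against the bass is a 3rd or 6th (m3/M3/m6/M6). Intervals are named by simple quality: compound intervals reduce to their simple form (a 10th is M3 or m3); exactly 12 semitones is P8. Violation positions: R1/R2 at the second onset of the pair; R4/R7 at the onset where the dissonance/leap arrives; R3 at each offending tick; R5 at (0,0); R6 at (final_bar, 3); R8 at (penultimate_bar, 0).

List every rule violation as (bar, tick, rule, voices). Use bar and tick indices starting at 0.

(1, 0, R1, (1, 3))
(1, 0, R4, (0, 2))
(2, 0, R2, (1, 2))
(2, 0, R3, (1, 2))
(2, 0, R4, (0, 1))
(2, 1, R3, (1, 2))
(2, 2, R3, (1, 2))
(2, 3, R3, (1, 2))
(3, 0, R2, (1, 2))
(3, 0, R7, (1,))
(4, 0, R2, (0, 1))
(4, 0, R2, (2, 3))
(4, 0, R4, (0, 2))
(4, 0, R4, (0, 3))
(5, 0, R1, (2, 3))
(5, 0, R2, (1, 2))
(5, 0, R2, (1, 3))
(6, 0, R1, (1, 2))
(6, 0, R1, (1, 3))
(6, 0, R1, (2, 3))
(6, 0, R2, (0, 1))
(6, 0, R2, (0, 2))
(6, 0, R2, (0, 3))

bar 0: v0=D3 v1=D4 v2=A4 v3=A4 downbeat P5
bar 1: v0=B2 v1=G3 v2=A3 v3=D4 downbeat m3
bar 2: v0=A2 v1=G4 v2=C4 v3=C4 downbeat m3
bar 3: v0=G2 v1=B2 v2=B3 v3=D4 downbeat P5
bar 4: v0=A2 v1=E3 v2=G3 v3=G3 downbeat m7
bar 5: v0=C3 v1=A3 v2=E4 v3=E4 downbeat M3
bar 6: v0=D3 v1=D4 v2=A4 v3=A4 downbeat P5
  -> R1 @ bar 1 tick 0 v(1, 3): D4/A4 P5 -> G3/D4 P5 similar
  -> R4 @ bar 1 tick 0 v(0, 2): B2/A3 m7 untreated
  -> R2 @ bar 2 tick 0 v(1, 2): G3/A3 M2 -> G4/C4 P5 similar
  -> R3 @ bar 2 tick 0 v(1, 2): G4 above C4
  -> R4 @ bar 2 tick 0 v(0, 1): A2/G4 m7 untreated
  -> R3 @ bar 2 tick 1 v(1, 2): G4 above C4
  -> R3 @ bar 2 tick 2 v(1, 2): G4 above C4
  -> R3 @ bar 2 tick 3 v(1, 2): G4 above C4
  -> R2 @ bar 3 tick 0 v(1, 2): G4/C4 P5 -> B2/B3 P8 similar
  -> R7 @ bar 3 tick 0 v(1,): G4->B2 leap 20st
  -> R2 @ bar 4 tick 0 v(0, 1): G2/B2 M3 -> A2/E3 P5 similar
  -> R2 @ bar 4 tick 0 v(2, 3): B3/D4 m3 -> G3/G3 P1 similar
  -> R4 @ bar 4 tick 0 v(0, 2): A2/G3 m7 untreated
  -> R4 @ bar 4 tick 0 v(0, 3): A2/G3 m7 untreated
  -> R1 @ bar 5 tick 0 v(2, 3): G3/G3 P1 -> E4/E4 P1 similar
  -> R2 @ bar 5 tick 0 v(1, 2): E3/G3 m3 -> A3/E4 P5 similar
  -> R2 @ bar 5 tick 0 v(1, 3): E3/G3 m3 -> A3/E4 P5 similar
  -> R1 @ bar 6 tick 0 v(1, 2): A3/E4 P5 -> D4/A4 P5 similar
  -> R1 @ bar 6 tick 0 v(1, 3): A3/E4 P5 -> D4/A4 P5 similar
  -> R1 @ bar 6 tick 0 v(2, 3): E4/E4 P1 -> A4/A4 P1 similar
  -> R2 @ bar 6 tick 0 v(0, 1): C3/A3 M6 -> D3/D4 P8 similar
  -> R2 @ bar 6 tick 0 v(0, 2): C3/E4 M3 -> D3/A4 P5 similar
  -> R2 @ bar 6 tick 0 v(0, 3): C3/E4 M3 -> D3/A4 P5 similar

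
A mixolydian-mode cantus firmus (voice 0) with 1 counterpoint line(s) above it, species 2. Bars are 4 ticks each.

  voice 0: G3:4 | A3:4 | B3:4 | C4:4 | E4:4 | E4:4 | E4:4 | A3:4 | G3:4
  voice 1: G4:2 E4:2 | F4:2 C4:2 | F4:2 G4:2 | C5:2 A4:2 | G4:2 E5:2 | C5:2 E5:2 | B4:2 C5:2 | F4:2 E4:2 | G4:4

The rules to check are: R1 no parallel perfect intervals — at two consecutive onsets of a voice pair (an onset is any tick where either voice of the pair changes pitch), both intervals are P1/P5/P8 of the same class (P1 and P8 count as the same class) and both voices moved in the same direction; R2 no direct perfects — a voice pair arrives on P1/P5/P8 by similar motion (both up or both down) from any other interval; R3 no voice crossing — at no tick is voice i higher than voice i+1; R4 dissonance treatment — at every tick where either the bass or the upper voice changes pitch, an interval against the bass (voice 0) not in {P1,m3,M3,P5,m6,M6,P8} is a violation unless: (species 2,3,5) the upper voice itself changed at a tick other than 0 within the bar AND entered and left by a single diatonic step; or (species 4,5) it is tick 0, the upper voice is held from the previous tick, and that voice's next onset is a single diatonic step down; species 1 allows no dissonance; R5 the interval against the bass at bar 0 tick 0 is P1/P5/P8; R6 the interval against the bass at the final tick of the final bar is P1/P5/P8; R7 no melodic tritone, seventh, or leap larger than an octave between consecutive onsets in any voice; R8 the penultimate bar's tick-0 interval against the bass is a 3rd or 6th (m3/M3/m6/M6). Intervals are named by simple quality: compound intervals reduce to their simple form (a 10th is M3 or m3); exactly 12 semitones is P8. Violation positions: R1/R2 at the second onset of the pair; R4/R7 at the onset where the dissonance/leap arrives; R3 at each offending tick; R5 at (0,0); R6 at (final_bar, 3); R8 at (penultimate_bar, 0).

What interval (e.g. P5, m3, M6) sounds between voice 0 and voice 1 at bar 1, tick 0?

voice 0=A3 voice 1=F4 -> m6

m6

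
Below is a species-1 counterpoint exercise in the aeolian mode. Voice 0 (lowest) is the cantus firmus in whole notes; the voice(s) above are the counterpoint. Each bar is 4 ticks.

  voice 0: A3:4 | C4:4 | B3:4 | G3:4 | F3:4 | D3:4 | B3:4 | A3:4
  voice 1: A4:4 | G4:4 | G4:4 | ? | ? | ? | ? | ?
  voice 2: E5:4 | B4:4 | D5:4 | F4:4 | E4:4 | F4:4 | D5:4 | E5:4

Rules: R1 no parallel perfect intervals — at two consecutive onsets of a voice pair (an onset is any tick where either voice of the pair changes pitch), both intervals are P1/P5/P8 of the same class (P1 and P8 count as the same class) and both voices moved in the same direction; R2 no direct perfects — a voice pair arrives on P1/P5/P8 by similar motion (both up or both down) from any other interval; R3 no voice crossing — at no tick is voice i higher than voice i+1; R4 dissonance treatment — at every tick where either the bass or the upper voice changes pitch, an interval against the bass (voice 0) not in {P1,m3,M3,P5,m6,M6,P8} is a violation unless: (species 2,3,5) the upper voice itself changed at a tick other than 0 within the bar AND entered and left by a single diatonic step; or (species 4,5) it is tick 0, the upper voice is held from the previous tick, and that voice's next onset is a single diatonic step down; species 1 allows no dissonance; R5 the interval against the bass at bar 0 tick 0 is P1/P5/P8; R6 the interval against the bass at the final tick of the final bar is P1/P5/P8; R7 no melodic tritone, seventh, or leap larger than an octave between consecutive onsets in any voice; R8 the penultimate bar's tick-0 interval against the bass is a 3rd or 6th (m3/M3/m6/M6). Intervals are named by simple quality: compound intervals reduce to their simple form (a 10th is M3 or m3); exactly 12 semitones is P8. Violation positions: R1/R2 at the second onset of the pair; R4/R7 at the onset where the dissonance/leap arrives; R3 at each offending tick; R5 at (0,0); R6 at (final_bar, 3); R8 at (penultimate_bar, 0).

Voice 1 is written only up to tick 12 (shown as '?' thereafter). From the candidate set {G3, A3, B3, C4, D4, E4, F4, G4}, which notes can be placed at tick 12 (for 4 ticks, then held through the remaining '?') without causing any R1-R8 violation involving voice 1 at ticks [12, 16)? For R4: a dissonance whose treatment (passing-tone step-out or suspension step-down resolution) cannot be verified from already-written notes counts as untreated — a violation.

{B3, E4}

G3: violates R2
A3: violates R4,R7
B3: legal
C4: violates R4
D4: violates R2
E4: legal
F4: violates R2,R4
G4: violates R3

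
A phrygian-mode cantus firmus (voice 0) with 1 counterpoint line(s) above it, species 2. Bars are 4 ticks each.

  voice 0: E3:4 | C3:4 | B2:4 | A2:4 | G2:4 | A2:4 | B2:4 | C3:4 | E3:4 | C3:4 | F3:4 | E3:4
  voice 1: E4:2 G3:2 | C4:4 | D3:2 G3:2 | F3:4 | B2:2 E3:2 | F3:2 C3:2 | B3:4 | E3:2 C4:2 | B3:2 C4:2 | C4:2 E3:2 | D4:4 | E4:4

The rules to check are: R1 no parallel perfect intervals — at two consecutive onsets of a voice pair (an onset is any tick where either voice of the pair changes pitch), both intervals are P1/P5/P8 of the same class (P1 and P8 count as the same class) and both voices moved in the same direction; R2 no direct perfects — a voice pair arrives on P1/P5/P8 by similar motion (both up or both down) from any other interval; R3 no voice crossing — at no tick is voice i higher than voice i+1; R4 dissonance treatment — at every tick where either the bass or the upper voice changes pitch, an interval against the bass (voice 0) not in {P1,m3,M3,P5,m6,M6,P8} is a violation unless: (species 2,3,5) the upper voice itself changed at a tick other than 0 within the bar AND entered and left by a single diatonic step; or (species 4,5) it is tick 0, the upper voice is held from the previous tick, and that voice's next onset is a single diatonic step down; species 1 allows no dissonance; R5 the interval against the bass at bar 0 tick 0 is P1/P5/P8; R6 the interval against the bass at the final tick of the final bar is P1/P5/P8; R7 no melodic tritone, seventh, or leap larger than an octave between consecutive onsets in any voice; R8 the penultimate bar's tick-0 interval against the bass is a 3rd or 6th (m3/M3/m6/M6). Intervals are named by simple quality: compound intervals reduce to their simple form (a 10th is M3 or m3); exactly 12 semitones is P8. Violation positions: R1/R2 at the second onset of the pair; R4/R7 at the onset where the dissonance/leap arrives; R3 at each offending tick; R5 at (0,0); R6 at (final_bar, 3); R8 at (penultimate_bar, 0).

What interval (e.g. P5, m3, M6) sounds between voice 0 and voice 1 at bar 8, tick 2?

m6

voice 0=E3 voice 1=C4 -> m6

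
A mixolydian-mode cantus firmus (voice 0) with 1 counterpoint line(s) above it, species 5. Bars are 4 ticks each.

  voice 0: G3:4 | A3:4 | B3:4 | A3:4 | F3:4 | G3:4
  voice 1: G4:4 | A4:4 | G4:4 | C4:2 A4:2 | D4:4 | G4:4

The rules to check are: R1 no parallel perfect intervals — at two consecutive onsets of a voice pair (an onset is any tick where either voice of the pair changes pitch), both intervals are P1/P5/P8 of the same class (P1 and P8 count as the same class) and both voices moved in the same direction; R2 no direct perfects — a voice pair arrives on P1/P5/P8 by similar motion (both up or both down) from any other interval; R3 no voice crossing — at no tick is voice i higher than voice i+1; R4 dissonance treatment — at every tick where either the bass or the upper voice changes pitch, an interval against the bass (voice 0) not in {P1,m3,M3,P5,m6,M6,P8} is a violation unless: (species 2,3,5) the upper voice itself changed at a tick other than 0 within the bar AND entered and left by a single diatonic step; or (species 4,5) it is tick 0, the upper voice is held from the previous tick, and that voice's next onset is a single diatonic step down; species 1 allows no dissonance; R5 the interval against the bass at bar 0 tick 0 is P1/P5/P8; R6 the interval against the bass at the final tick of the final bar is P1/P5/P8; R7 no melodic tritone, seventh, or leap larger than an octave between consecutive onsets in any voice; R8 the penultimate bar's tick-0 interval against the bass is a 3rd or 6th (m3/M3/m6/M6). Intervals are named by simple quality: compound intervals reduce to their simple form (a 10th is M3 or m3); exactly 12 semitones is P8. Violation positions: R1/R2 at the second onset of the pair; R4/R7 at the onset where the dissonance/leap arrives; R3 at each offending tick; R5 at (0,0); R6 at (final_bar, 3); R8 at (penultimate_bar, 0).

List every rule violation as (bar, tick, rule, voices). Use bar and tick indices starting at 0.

bar 0: v0=G3 v1=G4 downbeat P8
bar 1: v0=A3 v1=A4 downbeat P8
bar 2: v0=B3 v1=G4 downbeat m6
bar 3: v0=A3 v1=C4 downbeat m3
bar 4: v0=F3 v1=D4 downbeat M6
bar 5: v0=G3 v1=G4 downbeat P8
  -> R1 @ bar 1 tick 0 v(0, 1): G3/G4 P8 -> A3/A4 P8 similar
  -> R2 @ bar 5 tick 0 v(0, 1): F3/D4 M6 -> G3/G4 P8 similar

(1, 0, R1, (0, 1))
(5, 0, R2, (0, 1))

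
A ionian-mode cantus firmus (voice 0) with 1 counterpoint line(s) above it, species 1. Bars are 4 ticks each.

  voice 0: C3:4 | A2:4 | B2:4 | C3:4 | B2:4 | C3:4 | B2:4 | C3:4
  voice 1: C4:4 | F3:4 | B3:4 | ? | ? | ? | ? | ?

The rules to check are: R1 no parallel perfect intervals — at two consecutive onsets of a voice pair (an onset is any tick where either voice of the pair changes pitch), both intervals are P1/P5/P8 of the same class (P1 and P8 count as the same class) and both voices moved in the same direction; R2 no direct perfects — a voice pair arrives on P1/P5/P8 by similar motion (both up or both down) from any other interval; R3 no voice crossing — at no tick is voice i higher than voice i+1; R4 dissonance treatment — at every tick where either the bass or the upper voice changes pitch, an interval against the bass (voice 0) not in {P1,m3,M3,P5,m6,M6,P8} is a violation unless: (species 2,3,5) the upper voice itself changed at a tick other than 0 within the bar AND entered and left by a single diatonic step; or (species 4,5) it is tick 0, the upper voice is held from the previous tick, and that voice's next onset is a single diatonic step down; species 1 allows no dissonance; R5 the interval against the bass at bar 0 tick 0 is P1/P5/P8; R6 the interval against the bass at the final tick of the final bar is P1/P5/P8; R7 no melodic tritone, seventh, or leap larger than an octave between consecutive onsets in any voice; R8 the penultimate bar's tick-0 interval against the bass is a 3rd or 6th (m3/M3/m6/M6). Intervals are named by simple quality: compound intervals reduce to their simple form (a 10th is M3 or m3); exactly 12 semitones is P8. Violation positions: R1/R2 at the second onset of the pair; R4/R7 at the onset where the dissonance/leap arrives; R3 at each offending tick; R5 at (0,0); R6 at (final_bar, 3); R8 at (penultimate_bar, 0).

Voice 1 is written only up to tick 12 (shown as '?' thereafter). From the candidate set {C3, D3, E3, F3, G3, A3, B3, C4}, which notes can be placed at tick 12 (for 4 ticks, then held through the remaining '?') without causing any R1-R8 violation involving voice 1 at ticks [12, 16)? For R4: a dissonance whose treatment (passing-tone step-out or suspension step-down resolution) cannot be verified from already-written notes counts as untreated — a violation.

{A3, E3, G3}

C3: violates R7
D3: violates R4
E3: legal
F3: violates R4,R7
G3: legal
A3: legal
B3: violates R4
C4: violates R1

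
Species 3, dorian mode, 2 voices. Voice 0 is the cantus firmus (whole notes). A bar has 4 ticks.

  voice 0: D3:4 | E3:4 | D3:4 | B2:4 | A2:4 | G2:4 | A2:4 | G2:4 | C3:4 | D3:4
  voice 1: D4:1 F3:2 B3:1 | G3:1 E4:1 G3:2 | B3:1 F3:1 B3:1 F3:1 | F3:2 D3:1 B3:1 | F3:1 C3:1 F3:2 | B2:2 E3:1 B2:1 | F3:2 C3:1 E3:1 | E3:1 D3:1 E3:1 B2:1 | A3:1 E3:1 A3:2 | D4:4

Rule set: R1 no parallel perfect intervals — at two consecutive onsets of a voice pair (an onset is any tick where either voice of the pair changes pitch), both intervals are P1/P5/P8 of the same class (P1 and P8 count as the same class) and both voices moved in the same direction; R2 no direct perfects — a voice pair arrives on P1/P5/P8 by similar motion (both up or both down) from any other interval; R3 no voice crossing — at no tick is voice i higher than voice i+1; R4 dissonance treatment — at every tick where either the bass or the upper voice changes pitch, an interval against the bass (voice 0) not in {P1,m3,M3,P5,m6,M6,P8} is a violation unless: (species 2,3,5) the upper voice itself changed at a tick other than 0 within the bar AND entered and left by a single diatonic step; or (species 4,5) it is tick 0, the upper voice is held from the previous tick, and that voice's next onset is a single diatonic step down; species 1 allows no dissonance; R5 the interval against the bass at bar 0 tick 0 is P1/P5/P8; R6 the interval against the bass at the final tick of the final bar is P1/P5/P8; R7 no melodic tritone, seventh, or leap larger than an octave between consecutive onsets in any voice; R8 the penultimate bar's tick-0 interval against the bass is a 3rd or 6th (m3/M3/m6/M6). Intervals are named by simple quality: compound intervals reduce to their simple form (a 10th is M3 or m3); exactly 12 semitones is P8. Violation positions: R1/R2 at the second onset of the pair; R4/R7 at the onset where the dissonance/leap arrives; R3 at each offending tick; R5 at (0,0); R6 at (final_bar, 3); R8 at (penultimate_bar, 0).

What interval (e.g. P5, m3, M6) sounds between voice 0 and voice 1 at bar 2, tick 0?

M6

voice 0=D3 voice 1=B3 -> M6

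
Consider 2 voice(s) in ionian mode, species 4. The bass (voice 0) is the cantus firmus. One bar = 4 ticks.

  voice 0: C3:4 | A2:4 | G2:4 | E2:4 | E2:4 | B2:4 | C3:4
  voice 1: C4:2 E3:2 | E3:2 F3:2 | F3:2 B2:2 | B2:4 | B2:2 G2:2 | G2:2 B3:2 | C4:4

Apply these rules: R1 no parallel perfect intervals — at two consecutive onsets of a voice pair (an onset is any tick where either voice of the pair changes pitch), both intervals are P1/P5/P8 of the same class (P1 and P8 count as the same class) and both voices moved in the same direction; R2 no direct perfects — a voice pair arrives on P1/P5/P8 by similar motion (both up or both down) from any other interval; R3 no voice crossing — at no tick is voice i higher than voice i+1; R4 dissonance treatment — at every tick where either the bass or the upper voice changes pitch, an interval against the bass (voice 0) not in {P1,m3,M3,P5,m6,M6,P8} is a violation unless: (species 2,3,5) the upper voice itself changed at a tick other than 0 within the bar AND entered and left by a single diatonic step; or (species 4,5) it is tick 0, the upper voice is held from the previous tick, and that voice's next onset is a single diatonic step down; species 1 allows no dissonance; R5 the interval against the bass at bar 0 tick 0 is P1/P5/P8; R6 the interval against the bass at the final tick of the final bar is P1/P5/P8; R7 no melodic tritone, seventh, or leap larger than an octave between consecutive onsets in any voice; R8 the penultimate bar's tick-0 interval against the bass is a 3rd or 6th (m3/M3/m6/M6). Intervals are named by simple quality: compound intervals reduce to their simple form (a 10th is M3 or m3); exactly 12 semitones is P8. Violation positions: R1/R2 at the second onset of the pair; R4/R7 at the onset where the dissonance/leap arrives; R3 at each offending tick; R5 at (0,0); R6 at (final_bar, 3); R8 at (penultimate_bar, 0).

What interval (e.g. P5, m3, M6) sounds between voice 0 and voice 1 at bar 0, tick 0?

voice 0=C3 voice 1=C4 -> P8

P8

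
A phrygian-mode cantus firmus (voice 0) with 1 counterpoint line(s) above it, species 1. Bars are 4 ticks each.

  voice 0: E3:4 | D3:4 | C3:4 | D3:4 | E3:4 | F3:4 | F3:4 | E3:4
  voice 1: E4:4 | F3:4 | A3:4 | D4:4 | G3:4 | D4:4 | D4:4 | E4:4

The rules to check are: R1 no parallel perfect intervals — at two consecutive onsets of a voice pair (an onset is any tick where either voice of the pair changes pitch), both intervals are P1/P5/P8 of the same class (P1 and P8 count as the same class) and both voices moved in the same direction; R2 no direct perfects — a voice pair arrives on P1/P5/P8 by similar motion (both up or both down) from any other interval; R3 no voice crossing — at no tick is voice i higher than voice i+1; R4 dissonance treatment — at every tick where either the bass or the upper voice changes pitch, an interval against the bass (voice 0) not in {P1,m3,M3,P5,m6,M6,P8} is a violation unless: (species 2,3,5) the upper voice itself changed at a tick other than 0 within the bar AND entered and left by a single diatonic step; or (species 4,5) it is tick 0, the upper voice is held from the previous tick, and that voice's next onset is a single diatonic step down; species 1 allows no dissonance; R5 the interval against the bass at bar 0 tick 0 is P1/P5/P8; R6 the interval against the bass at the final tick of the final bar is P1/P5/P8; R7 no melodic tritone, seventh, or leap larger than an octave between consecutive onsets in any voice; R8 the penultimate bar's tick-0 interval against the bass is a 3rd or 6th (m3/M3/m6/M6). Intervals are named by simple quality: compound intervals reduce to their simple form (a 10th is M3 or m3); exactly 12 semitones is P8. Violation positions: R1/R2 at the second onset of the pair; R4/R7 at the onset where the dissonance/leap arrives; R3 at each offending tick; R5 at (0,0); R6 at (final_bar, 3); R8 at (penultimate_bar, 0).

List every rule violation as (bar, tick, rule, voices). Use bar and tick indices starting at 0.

(1, 0, R7, (1,))
(3, 0, R2, (0, 1))

bar 0: v0=E3 v1=E4 downbeat P8
bar 1: v0=D3 v1=F3 downbeat m3
bar 2: v0=C3 v1=A3 downbeat M6
bar 3: v0=D3 v1=D4 downbeat P8
bar 4: v0=E3 v1=G3 downbeat m3
bar 5: v0=F3 v1=D4 downbeat M6
bar 6: v0=F3 v1=D4 downbeat M6
bar 7: v0=E3 v1=E4 downbeat P8
  -> R7 @ bar 1 tick 0 v(1,): E4->F3 leap 11st
  -> R2 @ bar 3 tick 0 v(0, 1): C3/A3 M6 -> D3/D4 P8 similar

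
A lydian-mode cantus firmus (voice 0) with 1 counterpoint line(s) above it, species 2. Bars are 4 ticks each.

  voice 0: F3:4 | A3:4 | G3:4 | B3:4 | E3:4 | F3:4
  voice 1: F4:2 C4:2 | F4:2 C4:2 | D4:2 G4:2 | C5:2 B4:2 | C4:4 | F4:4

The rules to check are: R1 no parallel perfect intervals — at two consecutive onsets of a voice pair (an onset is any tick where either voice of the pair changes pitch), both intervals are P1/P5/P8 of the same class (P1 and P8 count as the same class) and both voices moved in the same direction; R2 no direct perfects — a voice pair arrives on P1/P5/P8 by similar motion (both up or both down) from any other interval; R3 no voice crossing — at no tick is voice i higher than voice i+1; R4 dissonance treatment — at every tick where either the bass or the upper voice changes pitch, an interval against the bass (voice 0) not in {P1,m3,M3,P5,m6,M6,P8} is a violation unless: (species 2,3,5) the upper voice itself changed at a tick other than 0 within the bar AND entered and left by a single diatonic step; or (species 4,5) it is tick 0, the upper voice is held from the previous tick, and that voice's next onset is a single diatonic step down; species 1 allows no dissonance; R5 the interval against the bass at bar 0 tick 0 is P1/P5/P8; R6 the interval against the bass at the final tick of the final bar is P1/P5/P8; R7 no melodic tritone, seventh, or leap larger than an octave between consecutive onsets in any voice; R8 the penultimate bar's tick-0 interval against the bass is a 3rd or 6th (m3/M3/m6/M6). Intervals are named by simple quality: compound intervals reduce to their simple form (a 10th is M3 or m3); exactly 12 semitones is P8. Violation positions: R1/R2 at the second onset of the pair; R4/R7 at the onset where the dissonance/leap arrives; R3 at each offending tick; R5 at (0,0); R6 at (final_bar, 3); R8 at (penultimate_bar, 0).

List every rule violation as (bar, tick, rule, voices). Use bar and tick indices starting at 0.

bar 0: v0=F3 v1=F4 downbeat P8
bar 1: v0=A3 v1=F4 downbeat m6
bar 2: v0=G3 v1=D4 downbeat P5
bar 3: v0=B3 v1=C5 downbeat m2
bar 4: v0=E3 v1=C4 downbeat m6
bar 5: v0=F3 v1=F4 downbeat P8
  -> R4 @ bar 3 tick 0 v(0, 1): B3/C5 m2 untreated
  -> R7 @ bar 4 tick 0 v(1,): B4->C4 leap 11st
  -> R2 @ bar 5 tick 0 v(0, 1): E3/C4 m6 -> F3/F4 P8 similar

(3, 0, R4, (0, 1))
(4, 0, R7, (1,))
(5, 0, R2, (0, 1))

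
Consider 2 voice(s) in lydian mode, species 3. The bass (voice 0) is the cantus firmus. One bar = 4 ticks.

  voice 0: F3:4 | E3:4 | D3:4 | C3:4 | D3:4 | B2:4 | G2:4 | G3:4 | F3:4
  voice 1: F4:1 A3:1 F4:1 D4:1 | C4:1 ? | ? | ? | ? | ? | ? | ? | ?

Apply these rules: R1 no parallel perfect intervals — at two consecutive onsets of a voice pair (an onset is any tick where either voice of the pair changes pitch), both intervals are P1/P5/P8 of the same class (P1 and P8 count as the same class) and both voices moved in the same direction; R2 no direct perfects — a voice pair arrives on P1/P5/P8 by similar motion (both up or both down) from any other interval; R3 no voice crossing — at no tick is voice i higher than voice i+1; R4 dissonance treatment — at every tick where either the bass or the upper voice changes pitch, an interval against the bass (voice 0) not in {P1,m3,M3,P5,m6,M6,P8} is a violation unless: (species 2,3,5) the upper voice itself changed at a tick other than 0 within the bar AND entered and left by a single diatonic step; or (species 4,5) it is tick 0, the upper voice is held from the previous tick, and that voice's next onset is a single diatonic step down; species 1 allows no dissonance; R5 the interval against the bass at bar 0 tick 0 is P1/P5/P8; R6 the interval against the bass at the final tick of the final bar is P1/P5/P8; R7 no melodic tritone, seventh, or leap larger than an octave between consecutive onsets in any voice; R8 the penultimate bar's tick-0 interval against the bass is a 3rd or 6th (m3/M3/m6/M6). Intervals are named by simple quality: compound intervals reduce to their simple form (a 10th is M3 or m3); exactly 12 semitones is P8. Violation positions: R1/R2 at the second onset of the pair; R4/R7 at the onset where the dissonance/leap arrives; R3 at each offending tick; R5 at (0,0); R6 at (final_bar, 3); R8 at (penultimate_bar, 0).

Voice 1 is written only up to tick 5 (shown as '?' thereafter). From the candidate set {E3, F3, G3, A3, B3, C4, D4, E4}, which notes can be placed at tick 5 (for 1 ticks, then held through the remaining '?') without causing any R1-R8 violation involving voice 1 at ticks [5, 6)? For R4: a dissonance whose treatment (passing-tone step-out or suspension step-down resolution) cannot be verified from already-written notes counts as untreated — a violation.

{B3, C4, E3, E4, G3}

E3: legal
F3: violates R4
G3: legal
A3: violates R4
B3: legal
C4: legal
D4: violates R4
E4: legal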